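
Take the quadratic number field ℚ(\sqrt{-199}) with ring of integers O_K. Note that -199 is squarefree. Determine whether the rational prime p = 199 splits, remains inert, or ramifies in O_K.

d = -199 ≡ 1 (mod 4), so O_K = ℤ[(1+√-199)/2] and disc(K) = d = -199.
199 divides disc(K) = -199, so 199 ramifies.

199 is ramified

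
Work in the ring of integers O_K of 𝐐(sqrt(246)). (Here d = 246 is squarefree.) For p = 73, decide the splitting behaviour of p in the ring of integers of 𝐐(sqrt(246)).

73 splits in O_K

Since 246 ≢ 1 mod 4, the ring of integers is ℤ[√246] with discriminant 4·246 = 984.
Since gcd(73, 984) = 1 the prime 73 does not ramify.
(246/73) = 27^36 mod 73 = 1, giving Legendre symbol 1.
Legendre symbol 1 ⇒ 73 is split.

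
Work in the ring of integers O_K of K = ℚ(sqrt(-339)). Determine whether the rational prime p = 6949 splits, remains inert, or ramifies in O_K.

d = -339 ≡ 1 (mod 4), so O_K = ℤ[(1+√-339)/2] and disc(K) = d = -339.
Since gcd(6949, -339) = 1 the prime 6949 does not ramify.
Compute (-339/6949) via Euler: 6610^((6949-1)/2) mod 6949 = 1, so (-339/6949) = 1.
Legendre symbol 1 ⇒ 6949 is split.

split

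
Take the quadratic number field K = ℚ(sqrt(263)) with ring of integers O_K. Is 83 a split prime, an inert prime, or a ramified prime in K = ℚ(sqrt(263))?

Since 263 ≢ 1 mod 4, the ring of integers is ℤ[√263] with discriminant 4·263 = 1052.
83 ∤ 1052, so 83 is unramified.
Compute (263/83) via Euler: 14^((83-1)/2) mod 83 = 82, so (263/83) = -1.
(263/83) = -1, so 83 is inert.

inert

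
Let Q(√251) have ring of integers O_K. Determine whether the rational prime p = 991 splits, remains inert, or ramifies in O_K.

split

Since 251 ≢ 1 mod 4, the ring of integers is ℤ[√251] with discriminant 4·251 = 1004.
disc(K) = 1004 is not divisible by 991; 991 is unramified.
Compute (251/991) via Euler: 251^((991-1)/2) mod 991 = 1, so (251/991) = 1.
Legendre symbol 1 ⇒ 991 is split.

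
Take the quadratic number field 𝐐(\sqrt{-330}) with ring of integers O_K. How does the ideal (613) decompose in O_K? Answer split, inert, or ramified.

inert — (613) stays prime in O_K

-330 mod 4 = 2, hence disc K = 4·(-330) = -1320 and O_K = ℤ[√-330].
613 ∤ -1320, so 613 is unramified.
Euler's criterion: (-330)^306 mod 613 = 612. Thus (-330|613) = -1.
(-330/613) = -1, so 613 is inert.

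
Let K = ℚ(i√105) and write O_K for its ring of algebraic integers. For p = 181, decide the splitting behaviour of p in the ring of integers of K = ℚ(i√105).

-105 mod 4 = 3, hence disc K = 4·(-105) = -420 and O_K = ℤ[√-105].
181 ∤ -420, so 181 is unramified.
(-105/181) = 76^90 mod 181 = 180, giving Legendre symbol -1.
d is a non-residue mod p, hence 181 remains inert in O_K.

p is inert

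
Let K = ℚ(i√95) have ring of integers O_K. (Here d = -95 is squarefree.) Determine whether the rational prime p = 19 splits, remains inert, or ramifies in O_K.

ramified

-95 mod 4 = 1, hence disc K = -95 and O_K = ℤ[(1+√-95)/2].
Ramification test: 19 | -95. The prime 19 ramifies in K.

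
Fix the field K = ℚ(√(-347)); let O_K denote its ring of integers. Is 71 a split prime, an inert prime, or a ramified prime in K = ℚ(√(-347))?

-347 mod 4 = 1, hence disc K = -347 and O_K = ℤ[(1+√-347)/2].
Since gcd(71, -347) = 1 the prime 71 does not ramify.
Legendre symbol by Euler's criterion: (-347/71) ≡ (-347)^35 ≡ 1 (mod 71), i.e. (-347/71) = 1.
(-347/71) = 1, so 71 splits.

splits completely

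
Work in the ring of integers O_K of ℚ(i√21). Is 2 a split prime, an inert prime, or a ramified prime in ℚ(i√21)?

d = -21 ≡ 3 (mod 4), so O_K = ℤ[√-21] and disc(K) = 4d = -84.
Ramification test: 2 | -84. The prime 2 ramifies in K.

p ramifies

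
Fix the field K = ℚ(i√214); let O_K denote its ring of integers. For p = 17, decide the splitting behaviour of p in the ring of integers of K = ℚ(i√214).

p is inert

-214 mod 4 = 2, hence disc K = 4·(-214) = -856 and O_K = ℤ[√-214].
Since gcd(17, -856) = 1 the prime 17 does not ramify.
(-214/17) = 7^8 mod 17 = 16, giving Legendre symbol -1.
Legendre symbol -1 ⇒ 17 is inert.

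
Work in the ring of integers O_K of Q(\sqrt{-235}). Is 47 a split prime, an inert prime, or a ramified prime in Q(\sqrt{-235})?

p ramifies

d = -235 ≡ 1 (mod 4), so O_K = ℤ[(1+√-235)/2] and disc(K) = d = -235.
Ramification test: 47 | -235. The prime 47 ramifies in K.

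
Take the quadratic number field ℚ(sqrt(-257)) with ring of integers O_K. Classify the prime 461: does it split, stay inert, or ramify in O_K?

remains prime (inert)

Since -257 ≢ 1 mod 4, the ring of integers is ℤ[√-257] with discriminant 4·(-257) = -1028.
Since gcd(461, -1028) = 1 the prime 461 does not ramify.
Compute (-257/461) via Euler: 204^((461-1)/2) mod 461 = 460, so (-257/461) = -1.
d is a non-residue mod p, hence 461 remains inert in O_K.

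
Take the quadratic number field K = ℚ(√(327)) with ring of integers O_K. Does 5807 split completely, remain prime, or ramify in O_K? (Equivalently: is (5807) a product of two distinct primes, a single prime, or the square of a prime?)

remains prime (inert)

327 mod 4 = 3, hence disc K = 4·327 = 1308 and O_K = ℤ[√327].
disc(K) = 1308 is not divisible by 5807; 5807 is unramified.
Legendre symbol by Euler's criterion: (327/5807) ≡ 327^2903 ≡ 5806 (mod 5807), i.e. (327/5807) = -1.
Legendre symbol -1 ⇒ 5807 is inert.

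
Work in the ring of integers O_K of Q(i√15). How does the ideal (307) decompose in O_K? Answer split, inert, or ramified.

inert — (307) stays prime in O_K

Since -15 ≡ 1 mod 4, the ring of integers is ℤ[(1+√-15)/2] with discriminant -15.
Since gcd(307, -15) = 1 the prime 307 does not ramify.
Compute (-15/307) via Euler: 292^((307-1)/2) mod 307 = 306, so (-15/307) = -1.
(-15/307) = -1, so 307 is inert.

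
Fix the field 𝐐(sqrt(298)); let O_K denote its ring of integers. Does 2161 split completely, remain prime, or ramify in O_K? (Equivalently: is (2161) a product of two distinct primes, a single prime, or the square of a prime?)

remains prime (inert)

Since 298 ≢ 1 mod 4, the ring of integers is ℤ[√298] with discriminant 4·298 = 1192.
disc(K) = 1192 is not divisible by 2161; 2161 is unramified.
Legendre symbol by Euler's criterion: (298/2161) ≡ 298^1080 ≡ 2160 (mod 2161), i.e. (298/2161) = -1.
Legendre symbol -1 ⇒ 2161 is inert.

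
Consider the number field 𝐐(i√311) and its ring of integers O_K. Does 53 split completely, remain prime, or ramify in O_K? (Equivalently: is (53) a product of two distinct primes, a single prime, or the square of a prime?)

53 splits in O_K

d = -311 ≡ 1 (mod 4), so O_K = ℤ[(1+√-311)/2] and disc(K) = d = -311.
Since gcd(53, -311) = 1 the prime 53 does not ramify.
Euler's criterion: (-311)^26 mod 53 = 1. Thus (-311|53) = 1.
(-311/53) = 1, so 53 splits.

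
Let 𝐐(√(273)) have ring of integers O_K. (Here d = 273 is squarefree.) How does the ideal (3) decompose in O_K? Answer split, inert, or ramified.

d = 273 ≡ 1 (mod 4), so O_K = ℤ[(1+√273)/2] and disc(K) = d = 273.
Ramification test: 3 | 273. The prime 3 ramifies in K.

ramified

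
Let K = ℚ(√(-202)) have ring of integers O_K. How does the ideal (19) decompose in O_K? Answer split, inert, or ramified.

p splits

Since -202 ≢ 1 mod 4, the ring of integers is ℤ[√-202] with discriminant 4·(-202) = -808.
19 ∤ -808, so 19 is unramified.
(-202/19) = 7^9 mod 19 = 1, giving Legendre symbol 1.
Legendre symbol 1 ⇒ 19 is split.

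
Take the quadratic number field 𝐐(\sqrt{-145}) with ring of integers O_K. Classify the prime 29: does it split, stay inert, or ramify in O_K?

-145 mod 4 = 3, hence disc K = 4·(-145) = -580 and O_K = ℤ[√-145].
Ramification test: 29 | -580. The prime 29 ramifies in K.

ramified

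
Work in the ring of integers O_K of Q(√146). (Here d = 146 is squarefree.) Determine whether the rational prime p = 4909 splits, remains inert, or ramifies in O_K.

d = 146 ≡ 2 (mod 4), so O_K = ℤ[√146] and disc(K) = 4d = 584.
disc(K) = 584 is not divisible by 4909; 4909 is unramified.
Compute (146/4909) via Euler: 146^((4909-1)/2) mod 4909 = 4908, so (146/4909) = -1.
Legendre symbol -1 ⇒ 4909 is inert.

inert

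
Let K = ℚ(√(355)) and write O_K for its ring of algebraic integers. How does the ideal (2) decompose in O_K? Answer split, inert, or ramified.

d = 355 ≡ 3 (mod 4), so O_K = ℤ[√355] and disc(K) = 4d = 1420.
Ramification test: 2 | 1420. The prime 2 ramifies in K.

p ramifies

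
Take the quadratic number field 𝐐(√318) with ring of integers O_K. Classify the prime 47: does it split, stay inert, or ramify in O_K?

splits completely

318 mod 4 = 2, hence disc K = 4·318 = 1272 and O_K = ℤ[√318].
disc(K) = 1272 is not divisible by 47; 47 is unramified.
Legendre symbol by Euler's criterion: (318/47) ≡ 318^23 ≡ 1 (mod 47), i.e. (318/47) = 1.
(318/47) = 1, so 47 splits.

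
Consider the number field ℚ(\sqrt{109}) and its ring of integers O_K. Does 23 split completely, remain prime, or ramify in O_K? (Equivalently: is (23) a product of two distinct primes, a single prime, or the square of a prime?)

Since 109 ≡ 1 mod 4, the ring of integers is ℤ[(1+√109)/2] with discriminant 109.
23 ∤ 109, so 23 is unramified.
Compute (109/23) via Euler: 17^((23-1)/2) mod 23 = 22, so (109/23) = -1.
Legendre symbol -1 ⇒ 23 is inert.

p is inert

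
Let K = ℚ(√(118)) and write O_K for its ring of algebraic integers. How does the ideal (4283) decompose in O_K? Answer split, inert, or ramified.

Since 118 ≢ 1 mod 4, the ring of integers is ℤ[√118] with discriminant 4·118 = 472.
disc(K) = 472 is not divisible by 4283; 4283 is unramified.
Legendre symbol by Euler's criterion: (118/4283) ≡ 118^2141 ≡ 1 (mod 4283), i.e. (118/4283) = 1.
d is a quadratic residue mod p, hence 4283 splits in O_K.

split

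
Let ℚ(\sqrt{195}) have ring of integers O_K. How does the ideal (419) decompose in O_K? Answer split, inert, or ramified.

195 mod 4 = 3, hence disc K = 4·195 = 780 and O_K = ℤ[√195].
disc(K) = 780 is not divisible by 419; 419 is unramified.
(195/419) = 195^209 mod 419 = 1, giving Legendre symbol 1.
Legendre symbol 1 ⇒ 419 is split.

split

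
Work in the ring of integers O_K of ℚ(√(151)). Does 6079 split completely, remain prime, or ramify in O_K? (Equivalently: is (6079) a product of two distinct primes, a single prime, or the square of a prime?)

remains prime (inert)

151 mod 4 = 3, hence disc K = 4·151 = 604 and O_K = ℤ[√151].
Since gcd(6079, 604) = 1 the prime 6079 does not ramify.
Compute (151/6079) via Euler: 151^((6079-1)/2) mod 6079 = 6078, so (151/6079) = -1.
Legendre symbol -1 ⇒ 6079 is inert.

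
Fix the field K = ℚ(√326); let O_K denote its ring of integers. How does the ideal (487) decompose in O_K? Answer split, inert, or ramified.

inert

Since 326 ≢ 1 mod 4, the ring of integers is ℤ[√326] with discriminant 4·326 = 1304.
disc(K) = 1304 is not divisible by 487; 487 is unramified.
Euler's criterion: 326^243 mod 487 = 486. Thus (326|487) = -1.
(326/487) = -1, so 487 is inert.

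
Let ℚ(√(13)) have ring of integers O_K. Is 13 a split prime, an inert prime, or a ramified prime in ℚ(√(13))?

p ramifies

d = 13 ≡ 1 (mod 4), so O_K = ℤ[(1+√13)/2] and disc(K) = d = 13.
13 divides disc(K) = 13, so 13 ramifies.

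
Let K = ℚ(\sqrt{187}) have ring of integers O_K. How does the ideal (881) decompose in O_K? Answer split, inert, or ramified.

p is inert

d = 187 ≡ 3 (mod 4), so O_K = ℤ[√187] and disc(K) = 4d = 748.
881 ∤ 748, so 881 is unramified.
Legendre symbol by Euler's criterion: (187/881) ≡ 187^440 ≡ 880 (mod 881), i.e. (187/881) = -1.
Legendre symbol -1 ⇒ 881 is inert.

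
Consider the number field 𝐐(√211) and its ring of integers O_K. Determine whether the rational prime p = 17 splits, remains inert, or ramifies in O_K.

inert — (17) stays prime in O_K

Since 211 ≢ 1 mod 4, the ring of integers is ℤ[√211] with discriminant 4·211 = 844.
17 ∤ 844, so 17 is unramified.
Compute (211/17) via Euler: 7^((17-1)/2) mod 17 = 16, so (211/17) = -1.
(211/17) = -1, so 17 is inert.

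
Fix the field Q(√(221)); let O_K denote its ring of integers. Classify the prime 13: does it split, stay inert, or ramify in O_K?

ramified

Since 221 ≡ 1 mod 4, the ring of integers is ℤ[(1+√221)/2] with discriminant 221.
disc(K) = 221 = 13·17, so p = 13 is ramified.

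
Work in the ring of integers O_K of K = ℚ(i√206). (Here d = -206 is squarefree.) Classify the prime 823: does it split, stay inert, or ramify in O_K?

remains prime (inert)

-206 mod 4 = 2, hence disc K = 4·(-206) = -824 and O_K = ℤ[√-206].
Since gcd(823, -824) = 1 the prime 823 does not ramify.
Legendre symbol by Euler's criterion: (-206/823) ≡ (-206)^411 ≡ 822 (mod 823), i.e. (-206/823) = -1.
Legendre symbol -1 ⇒ 823 is inert.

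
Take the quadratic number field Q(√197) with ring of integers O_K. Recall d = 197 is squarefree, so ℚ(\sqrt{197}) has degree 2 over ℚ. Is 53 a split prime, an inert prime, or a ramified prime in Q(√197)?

Since 197 ≡ 1 mod 4, the ring of integers is ℤ[(1+√197)/2] with discriminant 197.
disc(K) = 197 is not divisible by 53; 53 is unramified.
(197/53) = 38^26 mod 53 = 1, giving Legendre symbol 1.
(197/53) = 1, so 53 splits.

splits completely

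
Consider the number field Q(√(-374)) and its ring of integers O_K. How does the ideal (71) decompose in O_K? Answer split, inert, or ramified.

d = -374 ≡ 2 (mod 4), so O_K = ℤ[√-374] and disc(K) = 4d = -1496.
Since gcd(71, -1496) = 1 the prime 71 does not ramify.
Compute (-374/71) via Euler: 52^((71-1)/2) mod 71 = 70, so (-374/71) = -1.
d is a non-residue mod p, hence 71 remains inert in O_K.

71 remains inert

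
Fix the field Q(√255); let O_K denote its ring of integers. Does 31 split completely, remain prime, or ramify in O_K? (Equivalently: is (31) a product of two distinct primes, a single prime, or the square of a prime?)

255 mod 4 = 3, hence disc K = 4·255 = 1020 and O_K = ℤ[√255].
Since gcd(31, 1020) = 1 the prime 31 does not ramify.
Euler's criterion: 255^15 mod 31 = 1. Thus (255|31) = 1.
d is a quadratic residue mod p, hence 31 splits in O_K.

split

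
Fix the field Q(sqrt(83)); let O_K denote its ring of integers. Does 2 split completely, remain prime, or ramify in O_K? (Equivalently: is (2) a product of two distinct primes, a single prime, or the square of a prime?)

Since 83 ≢ 1 mod 4, the ring of integers is ℤ[√83] with discriminant 4·83 = 332.
Ramification test: 2 | 332. The prime 2 ramifies in K.

ramified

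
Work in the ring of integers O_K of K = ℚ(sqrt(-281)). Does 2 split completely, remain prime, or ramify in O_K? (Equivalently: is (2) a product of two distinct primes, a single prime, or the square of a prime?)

ramified — (2) = 𝔭²

Since -281 ≢ 1 mod 4, the ring of integers is ℤ[√-281] with discriminant 4·(-281) = -1124.
disc(K) = -1124 = 2·(-562), so p = 2 is ramified.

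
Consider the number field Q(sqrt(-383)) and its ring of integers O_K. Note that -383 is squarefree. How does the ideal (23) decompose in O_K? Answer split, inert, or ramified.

d = -383 ≡ 1 (mod 4), so O_K = ℤ[(1+√-383)/2] and disc(K) = d = -383.
disc(K) = -383 is not divisible by 23; 23 is unramified.
Euler's criterion: (-383)^11 mod 23 = 1. Thus (-383|23) = 1.
(-383/23) = 1, so 23 splits.

split — (23) = 𝔭₁𝔭₂ with 𝔭₁ ≠ 𝔭₂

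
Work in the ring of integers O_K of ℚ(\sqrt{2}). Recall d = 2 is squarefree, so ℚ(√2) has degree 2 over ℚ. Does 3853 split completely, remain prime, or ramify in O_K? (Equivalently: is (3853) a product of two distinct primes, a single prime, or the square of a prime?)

inert — (3853) stays prime in O_K

d = 2 ≡ 2 (mod 4), so O_K = ℤ[√2] and disc(K) = 4d = 8.
disc(K) = 8 is not divisible by 3853; 3853 is unramified.
Euler's criterion: 2^1926 mod 3853 = 3852. Thus (2|3853) = -1.
d is a non-residue mod p, hence 3853 remains inert in O_K.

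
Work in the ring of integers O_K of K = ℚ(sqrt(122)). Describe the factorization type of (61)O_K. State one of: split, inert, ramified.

Since 122 ≢ 1 mod 4, the ring of integers is ℤ[√122] with discriminant 4·122 = 488.
Ramification test: 61 | 488. The prime 61 ramifies in K.

p ramifies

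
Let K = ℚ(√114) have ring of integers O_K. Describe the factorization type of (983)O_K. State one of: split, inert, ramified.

d = 114 ≡ 2 (mod 4), so O_K = ℤ[√114] and disc(K) = 4d = 456.
983 ∤ 456, so 983 is unramified.
Compute (114/983) via Euler: 114^((983-1)/2) mod 983 = 1, so (114/983) = 1.
(114/983) = 1, so 983 splits.

p splits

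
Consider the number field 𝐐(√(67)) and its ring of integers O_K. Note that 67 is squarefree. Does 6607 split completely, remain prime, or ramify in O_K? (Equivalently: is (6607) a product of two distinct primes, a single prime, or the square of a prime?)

p splits

d = 67 ≡ 3 (mod 4), so O_K = ℤ[√67] and disc(K) = 4d = 268.
disc(K) = 268 is not divisible by 6607; 6607 is unramified.
Compute (67/6607) via Euler: 67^((6607-1)/2) mod 6607 = 1, so (67/6607) = 1.
(67/6607) = 1, so 6607 splits.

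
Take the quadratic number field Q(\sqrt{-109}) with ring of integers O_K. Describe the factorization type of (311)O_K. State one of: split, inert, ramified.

311 remains inert

Since -109 ≢ 1 mod 4, the ring of integers is ℤ[√-109] with discriminant 4·(-109) = -436.
disc(K) = -436 is not divisible by 311; 311 is unramified.
Compute (-109/311) via Euler: 202^((311-1)/2) mod 311 = 310, so (-109/311) = -1.
(-109/311) = -1, so 311 is inert.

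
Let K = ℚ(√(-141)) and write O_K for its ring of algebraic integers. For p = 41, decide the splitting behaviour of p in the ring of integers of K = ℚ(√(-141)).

d = -141 ≡ 3 (mod 4), so O_K = ℤ[√-141] and disc(K) = 4d = -564.
Since gcd(41, -564) = 1 the prime 41 does not ramify.
Legendre symbol by Euler's criterion: (-141/41) ≡ (-141)^20 ≡ 1 (mod 41), i.e. (-141/41) = 1.
Legendre symbol 1 ⇒ 41 is split.

split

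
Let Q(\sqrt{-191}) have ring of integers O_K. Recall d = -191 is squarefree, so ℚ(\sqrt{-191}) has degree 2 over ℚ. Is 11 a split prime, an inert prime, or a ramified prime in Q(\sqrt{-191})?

-191 mod 4 = 1, hence disc K = -191 and O_K = ℤ[(1+√-191)/2].
11 ∤ -191, so 11 is unramified.
Euler's criterion: (-191)^5 mod 11 = 10. Thus (-191|11) = -1.
(-191/11) = -1, so 11 is inert.

11 remains inert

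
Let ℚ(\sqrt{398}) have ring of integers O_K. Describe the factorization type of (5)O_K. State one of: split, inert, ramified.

Since 398 ≢ 1 mod 4, the ring of integers is ℤ[√398] with discriminant 4·398 = 1592.
disc(K) = 1592 is not divisible by 5; 5 is unramified.
Euler's criterion: 398^2 mod 5 = 4. Thus (398|5) = -1.
d is a non-residue mod p, hence 5 remains inert in O_K.

inert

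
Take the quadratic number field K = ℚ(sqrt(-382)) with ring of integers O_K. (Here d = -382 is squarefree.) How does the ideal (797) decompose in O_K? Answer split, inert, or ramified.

d = -382 ≡ 2 (mod 4), so O_K = ℤ[√-382] and disc(K) = 4d = -1528.
797 ∤ -1528, so 797 is unramified.
Compute (-382/797) via Euler: 415^((797-1)/2) mod 797 = 1, so (-382/797) = 1.
d is a quadratic residue mod p, hence 797 splits in O_K.

splits completely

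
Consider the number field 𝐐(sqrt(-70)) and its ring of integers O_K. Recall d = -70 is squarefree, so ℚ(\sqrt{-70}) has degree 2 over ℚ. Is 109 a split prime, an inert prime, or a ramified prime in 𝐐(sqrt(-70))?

-70 mod 4 = 2, hence disc K = 4·(-70) = -280 and O_K = ℤ[√-70].
disc(K) = -280 is not divisible by 109; 109 is unramified.
Compute (-70/109) via Euler: 39^((109-1)/2) mod 109 = 108, so (-70/109) = -1.
(-70/109) = -1, so 109 is inert.

p is inert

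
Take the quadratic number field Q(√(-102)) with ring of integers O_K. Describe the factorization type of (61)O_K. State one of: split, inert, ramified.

p splits

d = -102 ≡ 2 (mod 4), so O_K = ℤ[√-102] and disc(K) = 4d = -408.
disc(K) = -408 is not divisible by 61; 61 is unramified.
Compute (-102/61) via Euler: 20^((61-1)/2) mod 61 = 1, so (-102/61) = 1.
Legendre symbol 1 ⇒ 61 is split.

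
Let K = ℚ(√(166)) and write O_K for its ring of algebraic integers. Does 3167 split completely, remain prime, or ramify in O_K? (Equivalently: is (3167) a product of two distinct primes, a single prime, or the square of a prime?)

3167 splits in O_K

d = 166 ≡ 2 (mod 4), so O_K = ℤ[√166] and disc(K) = 4d = 664.
Since gcd(3167, 664) = 1 the prime 3167 does not ramify.
Legendre symbol by Euler's criterion: (166/3167) ≡ 166^1583 ≡ 1 (mod 3167), i.e. (166/3167) = 1.
Legendre symbol 1 ⇒ 3167 is split.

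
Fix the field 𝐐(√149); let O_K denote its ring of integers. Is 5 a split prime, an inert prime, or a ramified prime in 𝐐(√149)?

149 mod 4 = 1, hence disc K = 149 and O_K = ℤ[(1+√149)/2].
5 ∤ 149, so 5 is unramified.
Euler's criterion: 149^2 mod 5 = 1. Thus (149|5) = 1.
Legendre symbol 1 ⇒ 5 is split.

split — (5) = 𝔭₁𝔭₂ with 𝔭₁ ≠ 𝔭₂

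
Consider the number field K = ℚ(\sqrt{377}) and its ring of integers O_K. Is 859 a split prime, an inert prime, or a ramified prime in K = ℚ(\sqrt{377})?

inert — (859) stays prime in O_K

377 mod 4 = 1, hence disc K = 377 and O_K = ℤ[(1+√377)/2].
859 ∤ 377, so 859 is unramified.
Legendre symbol by Euler's criterion: (377/859) ≡ 377^429 ≡ 858 (mod 859), i.e. (377/859) = -1.
(377/859) = -1, so 859 is inert.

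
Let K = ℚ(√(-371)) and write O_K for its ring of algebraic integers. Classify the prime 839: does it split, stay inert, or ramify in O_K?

d = -371 ≡ 1 (mod 4), so O_K = ℤ[(1+√-371)/2] and disc(K) = d = -371.
Since gcd(839, -371) = 1 the prime 839 does not ramify.
Compute (-371/839) via Euler: 468^((839-1)/2) mod 839 = 838, so (-371/839) = -1.
(-371/839) = -1, so 839 is inert.

839 remains inert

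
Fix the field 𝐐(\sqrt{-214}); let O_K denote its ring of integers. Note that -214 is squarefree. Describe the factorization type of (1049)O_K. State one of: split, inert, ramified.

-214 mod 4 = 2, hence disc K = 4·(-214) = -856 and O_K = ℤ[√-214].
disc(K) = -856 is not divisible by 1049; 1049 is unramified.
Euler's criterion: (-214)^524 mod 1049 = 1. Thus (-214|1049) = 1.
d is a quadratic residue mod p, hence 1049 splits in O_K.

1049 splits in O_K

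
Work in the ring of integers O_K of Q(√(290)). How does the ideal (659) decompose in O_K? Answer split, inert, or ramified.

290 mod 4 = 2, hence disc K = 4·290 = 1160 and O_K = ℤ[√290].
659 ∤ 1160, so 659 is unramified.
Legendre symbol by Euler's criterion: (290/659) ≡ 290^329 ≡ 1 (mod 659), i.e. (290/659) = 1.
Legendre symbol 1 ⇒ 659 is split.

p splits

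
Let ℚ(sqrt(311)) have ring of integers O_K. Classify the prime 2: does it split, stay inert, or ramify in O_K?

ramified — (2) = 𝔭²

d = 311 ≡ 3 (mod 4), so O_K = ℤ[√311] and disc(K) = 4d = 1244.
Ramification test: 2 | 1244. The prime 2 ramifies in K.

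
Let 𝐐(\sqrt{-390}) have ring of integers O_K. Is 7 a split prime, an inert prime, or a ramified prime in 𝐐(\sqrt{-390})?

-390 mod 4 = 2, hence disc K = 4·(-390) = -1560 and O_K = ℤ[√-390].
disc(K) = -1560 is not divisible by 7; 7 is unramified.
Compute (-390/7) via Euler: 2^((7-1)/2) mod 7 = 1, so (-390/7) = 1.
Legendre symbol 1 ⇒ 7 is split.

split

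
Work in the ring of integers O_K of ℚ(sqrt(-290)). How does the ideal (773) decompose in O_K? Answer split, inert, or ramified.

d = -290 ≡ 2 (mod 4), so O_K = ℤ[√-290] and disc(K) = 4d = -1160.
disc(K) = -1160 is not divisible by 773; 773 is unramified.
(-290/773) = 483^386 mod 773 = 772, giving Legendre symbol -1.
(-290/773) = -1, so 773 is inert.

inert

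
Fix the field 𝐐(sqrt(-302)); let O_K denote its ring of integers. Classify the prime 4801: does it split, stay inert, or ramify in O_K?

Since -302 ≢ 1 mod 4, the ring of integers is ℤ[√-302] with discriminant 4·(-302) = -1208.
Since gcd(4801, -1208) = 1 the prime 4801 does not ramify.
Compute (-302/4801) via Euler: 4499^((4801-1)/2) mod 4801 = 4800, so (-302/4801) = -1.
(-302/4801) = -1, so 4801 is inert.

remains prime (inert)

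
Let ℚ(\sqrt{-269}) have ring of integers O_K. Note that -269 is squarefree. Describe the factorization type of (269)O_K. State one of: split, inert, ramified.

-269 mod 4 = 3, hence disc K = 4·(-269) = -1076 and O_K = ℤ[√-269].
disc(K) = -1076 = 269·(-4), so p = 269 is ramified.

ramifies in O_K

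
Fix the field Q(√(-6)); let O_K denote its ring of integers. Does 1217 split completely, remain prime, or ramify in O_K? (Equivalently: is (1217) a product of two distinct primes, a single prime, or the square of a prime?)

d = -6 ≡ 2 (mod 4), so O_K = ℤ[√-6] and disc(K) = 4d = -24.
disc(K) = -24 is not divisible by 1217; 1217 is unramified.
(-6/1217) = 1211^608 mod 1217 = 1216, giving Legendre symbol -1.
Legendre symbol -1 ⇒ 1217 is inert.

p is inert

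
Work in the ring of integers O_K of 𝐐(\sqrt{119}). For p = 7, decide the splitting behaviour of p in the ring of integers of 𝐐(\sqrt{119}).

d = 119 ≡ 3 (mod 4), so O_K = ℤ[√119] and disc(K) = 4d = 476.
Ramification test: 7 | 476. The prime 7 ramifies in K.

ramified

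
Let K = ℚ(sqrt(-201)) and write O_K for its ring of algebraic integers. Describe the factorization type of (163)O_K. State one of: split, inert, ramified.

d = -201 ≡ 3 (mod 4), so O_K = ℤ[√-201] and disc(K) = 4d = -804.
disc(K) = -804 is not divisible by 163; 163 is unramified.
(-201/163) = 125^81 mod 163 = 162, giving Legendre symbol -1.
Legendre symbol -1 ⇒ 163 is inert.

remains prime (inert)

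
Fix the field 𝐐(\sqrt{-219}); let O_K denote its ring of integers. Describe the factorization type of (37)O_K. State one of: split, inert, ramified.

-219 mod 4 = 1, hence disc K = -219 and O_K = ℤ[(1+√-219)/2].
disc(K) = -219 is not divisible by 37; 37 is unramified.
Legendre symbol by Euler's criterion: (-219/37) ≡ (-219)^18 ≡ 1 (mod 37), i.e. (-219/37) = 1.
d is a quadratic residue mod p, hence 37 splits in O_K.

split — (37) = 𝔭₁𝔭₂ with 𝔭₁ ≠ 𝔭₂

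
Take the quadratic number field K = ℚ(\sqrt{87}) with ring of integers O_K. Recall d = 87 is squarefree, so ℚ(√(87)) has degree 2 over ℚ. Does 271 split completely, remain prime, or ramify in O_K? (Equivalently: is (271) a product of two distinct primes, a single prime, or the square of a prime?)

87 mod 4 = 3, hence disc K = 4·87 = 348 and O_K = ℤ[√87].
disc(K) = 348 is not divisible by 271; 271 is unramified.
Compute (87/271) via Euler: 87^((271-1)/2) mod 271 = 1, so (87/271) = 1.
d is a quadratic residue mod p, hence 271 splits in O_K.

271 splits in O_K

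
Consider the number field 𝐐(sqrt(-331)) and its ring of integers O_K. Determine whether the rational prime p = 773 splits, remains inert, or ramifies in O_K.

splits completely

-331 mod 4 = 1, hence disc K = -331 and O_K = ℤ[(1+√-331)/2].
disc(K) = -331 is not divisible by 773; 773 is unramified.
Legendre symbol by Euler's criterion: (-331/773) ≡ (-331)^386 ≡ 1 (mod 773), i.e. (-331/773) = 1.
d is a quadratic residue mod p, hence 773 splits in O_K.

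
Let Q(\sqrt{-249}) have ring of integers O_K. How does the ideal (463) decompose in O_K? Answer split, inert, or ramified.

inert — (463) stays prime in O_K

Since -249 ≢ 1 mod 4, the ring of integers is ℤ[√-249] with discriminant 4·(-249) = -996.
463 ∤ -996, so 463 is unramified.
Euler's criterion: (-249)^231 mod 463 = 462. Thus (-249|463) = -1.
(-249/463) = -1, so 463 is inert.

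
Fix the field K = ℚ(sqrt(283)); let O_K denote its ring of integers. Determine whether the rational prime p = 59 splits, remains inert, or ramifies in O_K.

inert

d = 283 ≡ 3 (mod 4), so O_K = ℤ[√283] and disc(K) = 4d = 1132.
59 ∤ 1132, so 59 is unramified.
Legendre symbol by Euler's criterion: (283/59) ≡ 283^29 ≡ 58 (mod 59), i.e. (283/59) = -1.
Legendre symbol -1 ⇒ 59 is inert.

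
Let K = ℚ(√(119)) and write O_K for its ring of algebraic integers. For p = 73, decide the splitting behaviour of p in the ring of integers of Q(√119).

d = 119 ≡ 3 (mod 4), so O_K = ℤ[√119] and disc(K) = 4d = 476.
disc(K) = 476 is not divisible by 73; 73 is unramified.
Euler's criterion: 119^36 mod 73 = 1. Thus (119|73) = 1.
d is a quadratic residue mod p, hence 73 splits in O_K.

73 splits in O_K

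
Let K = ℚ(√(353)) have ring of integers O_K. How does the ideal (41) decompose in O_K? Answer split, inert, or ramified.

d = 353 ≡ 1 (mod 4), so O_K = ℤ[(1+√353)/2] and disc(K) = d = 353.
disc(K) = 353 is not divisible by 41; 41 is unramified.
(353/41) = 25^20 mod 41 = 1, giving Legendre symbol 1.
d is a quadratic residue mod p, hence 41 splits in O_K.

splits completely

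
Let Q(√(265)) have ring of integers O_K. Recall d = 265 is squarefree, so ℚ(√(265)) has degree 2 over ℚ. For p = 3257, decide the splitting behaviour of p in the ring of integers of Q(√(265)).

Since 265 ≡ 1 mod 4, the ring of integers is ℤ[(1+√265)/2] with discriminant 265.
disc(K) = 265 is not divisible by 3257; 3257 is unramified.
Compute (265/3257) via Euler: 265^((3257-1)/2) mod 3257 = 3256, so (265/3257) = -1.
d is a non-residue mod p, hence 3257 remains inert in O_K.

p is inert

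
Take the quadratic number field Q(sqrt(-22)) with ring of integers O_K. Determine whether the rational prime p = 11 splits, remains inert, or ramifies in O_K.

d = -22 ≡ 2 (mod 4), so O_K = ℤ[√-22] and disc(K) = 4d = -88.
11 divides disc(K) = -88, so 11 ramifies.

11 is ramified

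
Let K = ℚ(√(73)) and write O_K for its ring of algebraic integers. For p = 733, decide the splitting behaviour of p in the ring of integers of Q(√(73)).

733 splits in O_K

d = 73 ≡ 1 (mod 4), so O_K = ℤ[(1+√73)/2] and disc(K) = d = 73.
733 ∤ 73, so 733 is unramified.
Euler's criterion: 73^366 mod 733 = 1. Thus (73|733) = 1.
d is a quadratic residue mod p, hence 733 splits in O_K.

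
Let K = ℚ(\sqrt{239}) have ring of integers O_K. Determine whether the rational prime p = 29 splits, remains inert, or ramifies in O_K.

Since 239 ≢ 1 mod 4, the ring of integers is ℤ[√239] with discriminant 4·239 = 956.
Since gcd(29, 956) = 1 the prime 29 does not ramify.
(239/29) = 7^14 mod 29 = 1, giving Legendre symbol 1.
Legendre symbol 1 ⇒ 29 is split.

split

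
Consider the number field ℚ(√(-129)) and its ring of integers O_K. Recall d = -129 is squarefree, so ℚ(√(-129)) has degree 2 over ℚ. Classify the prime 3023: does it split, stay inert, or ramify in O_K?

Since -129 ≢ 1 mod 4, the ring of integers is ℤ[√-129] with discriminant 4·(-129) = -516.
3023 ∤ -516, so 3023 is unramified.
Euler's criterion: (-129)^1511 mod 3023 = 1. Thus (-129|3023) = 1.
(-129/3023) = 1, so 3023 splits.

splits completely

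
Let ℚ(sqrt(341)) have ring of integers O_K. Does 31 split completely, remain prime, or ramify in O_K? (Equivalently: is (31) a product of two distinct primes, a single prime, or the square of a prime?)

p ramifies

Since 341 ≡ 1 mod 4, the ring of integers is ℤ[(1+√341)/2] with discriminant 341.
31 divides disc(K) = 341, so 31 ramifies.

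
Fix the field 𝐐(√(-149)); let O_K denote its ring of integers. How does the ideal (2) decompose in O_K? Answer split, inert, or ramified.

Since -149 ≢ 1 mod 4, the ring of integers is ℤ[√-149] with discriminant 4·(-149) = -596.
Ramification test: 2 | -596. The prime 2 ramifies in K.

2 is ramified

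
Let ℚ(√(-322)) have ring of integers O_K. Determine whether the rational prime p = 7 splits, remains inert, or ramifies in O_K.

ramified — (7) = 𝔭²

Since -322 ≢ 1 mod 4, the ring of integers is ℤ[√-322] with discriminant 4·(-322) = -1288.
Ramification test: 7 | -1288. The prime 7 ramifies in K.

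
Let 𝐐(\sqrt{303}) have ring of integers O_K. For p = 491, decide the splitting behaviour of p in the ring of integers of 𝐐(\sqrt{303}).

splits completely

d = 303 ≡ 3 (mod 4), so O_K = ℤ[√303] and disc(K) = 4d = 1212.
491 ∤ 1212, so 491 is unramified.
Euler's criterion: 303^245 mod 491 = 1. Thus (303|491) = 1.
Legendre symbol 1 ⇒ 491 is split.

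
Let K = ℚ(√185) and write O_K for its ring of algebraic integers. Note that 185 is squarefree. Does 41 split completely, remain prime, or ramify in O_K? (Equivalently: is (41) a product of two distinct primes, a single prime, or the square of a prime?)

p splits

Since 185 ≡ 1 mod 4, the ring of integers is ℤ[(1+√185)/2] with discriminant 185.
disc(K) = 185 is not divisible by 41; 41 is unramified.
(185/41) = 21^20 mod 41 = 1, giving Legendre symbol 1.
Legendre symbol 1 ⇒ 41 is split.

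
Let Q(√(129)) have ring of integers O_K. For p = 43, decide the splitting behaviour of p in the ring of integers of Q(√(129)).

129 mod 4 = 1, hence disc K = 129 and O_K = ℤ[(1+√129)/2].
disc(K) = 129 = 43·3, so p = 43 is ramified.

ramified — (43) = 𝔭²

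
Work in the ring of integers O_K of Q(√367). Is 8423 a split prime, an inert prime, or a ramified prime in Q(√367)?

d = 367 ≡ 3 (mod 4), so O_K = ℤ[√367] and disc(K) = 4d = 1468.
Since gcd(8423, 1468) = 1 the prime 8423 does not ramify.
Compute (367/8423) via Euler: 367^((8423-1)/2) mod 8423 = 1, so (367/8423) = 1.
d is a quadratic residue mod p, hence 8423 splits in O_K.

8423 splits in O_K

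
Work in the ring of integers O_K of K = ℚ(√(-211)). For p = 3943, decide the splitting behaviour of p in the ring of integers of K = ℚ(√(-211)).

3943 remains inert

Since -211 ≡ 1 mod 4, the ring of integers is ℤ[(1+√-211)/2] with discriminant -211.
disc(K) = -211 is not divisible by 3943; 3943 is unramified.
Euler's criterion: (-211)^1971 mod 3943 = 3942. Thus (-211|3943) = -1.
Legendre symbol -1 ⇒ 3943 is inert.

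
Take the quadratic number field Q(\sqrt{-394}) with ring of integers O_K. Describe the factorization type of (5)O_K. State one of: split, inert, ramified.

d = -394 ≡ 2 (mod 4), so O_K = ℤ[√-394] and disc(K) = 4d = -1576.
disc(K) = -1576 is not divisible by 5; 5 is unramified.
Legendre symbol by Euler's criterion: (-394/5) ≡ (-394)^2 ≡ 1 (mod 5), i.e. (-394/5) = 1.
(-394/5) = 1, so 5 splits.

splits completely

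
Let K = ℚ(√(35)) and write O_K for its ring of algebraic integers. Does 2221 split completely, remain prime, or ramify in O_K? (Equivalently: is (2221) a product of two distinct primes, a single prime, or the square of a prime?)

2221 splits in O_K

35 mod 4 = 3, hence disc K = 4·35 = 140 and O_K = ℤ[√35].
Since gcd(2221, 140) = 1 the prime 2221 does not ramify.
Compute (35/2221) via Euler: 35^((2221-1)/2) mod 2221 = 1, so (35/2221) = 1.
(35/2221) = 1, so 2221 splits.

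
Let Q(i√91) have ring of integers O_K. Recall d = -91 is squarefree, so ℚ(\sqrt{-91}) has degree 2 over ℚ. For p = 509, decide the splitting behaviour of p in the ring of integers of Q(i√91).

split

d = -91 ≡ 1 (mod 4), so O_K = ℤ[(1+√-91)/2] and disc(K) = d = -91.
disc(K) = -91 is not divisible by 509; 509 is unramified.
Compute (-91/509) via Euler: 418^((509-1)/2) mod 509 = 1, so (-91/509) = 1.
Legendre symbol 1 ⇒ 509 is split.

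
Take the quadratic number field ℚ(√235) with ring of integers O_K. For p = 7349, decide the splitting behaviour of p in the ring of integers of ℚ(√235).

235 mod 4 = 3, hence disc K = 4·235 = 940 and O_K = ℤ[√235].
disc(K) = 940 is not divisible by 7349; 7349 is unramified.
Euler's criterion: 235^3674 mod 7349 = 1. Thus (235|7349) = 1.
Legendre symbol 1 ⇒ 7349 is split.

splits completely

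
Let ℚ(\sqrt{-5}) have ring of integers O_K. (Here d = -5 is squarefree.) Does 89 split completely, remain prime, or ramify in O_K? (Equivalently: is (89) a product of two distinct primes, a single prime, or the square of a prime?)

d = -5 ≡ 3 (mod 4), so O_K = ℤ[√-5] and disc(K) = 4d = -20.
Since gcd(89, -20) = 1 the prime 89 does not ramify.
Compute (-5/89) via Euler: 84^((89-1)/2) mod 89 = 1, so (-5/89) = 1.
d is a quadratic residue mod p, hence 89 splits in O_K.

p splits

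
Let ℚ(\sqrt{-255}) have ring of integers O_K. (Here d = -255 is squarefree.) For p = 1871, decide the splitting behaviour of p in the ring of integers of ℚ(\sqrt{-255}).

p is inert

Since -255 ≡ 1 mod 4, the ring of integers is ℤ[(1+√-255)/2] with discriminant -255.
disc(K) = -255 is not divisible by 1871; 1871 is unramified.
Legendre symbol by Euler's criterion: (-255/1871) ≡ (-255)^935 ≡ 1870 (mod 1871), i.e. (-255/1871) = -1.
(-255/1871) = -1, so 1871 is inert.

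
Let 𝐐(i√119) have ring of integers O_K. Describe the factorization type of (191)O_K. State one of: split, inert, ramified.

splits completely

d = -119 ≡ 1 (mod 4), so O_K = ℤ[(1+√-119)/2] and disc(K) = d = -119.
disc(K) = -119 is not divisible by 191; 191 is unramified.
Compute (-119/191) via Euler: 72^((191-1)/2) mod 191 = 1, so (-119/191) = 1.
d is a quadratic residue mod p, hence 191 splits in O_K.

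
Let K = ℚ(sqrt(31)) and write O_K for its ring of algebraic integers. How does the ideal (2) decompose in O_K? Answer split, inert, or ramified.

p ramifies

d = 31 ≡ 3 (mod 4), so O_K = ℤ[√31] and disc(K) = 4d = 124.
2 divides disc(K) = 124, so 2 ramifies.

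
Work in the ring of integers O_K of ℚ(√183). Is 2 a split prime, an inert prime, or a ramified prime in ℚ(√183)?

ramified

d = 183 ≡ 3 (mod 4), so O_K = ℤ[√183] and disc(K) = 4d = 732.
disc(K) = 732 = 2·366, so p = 2 is ramified.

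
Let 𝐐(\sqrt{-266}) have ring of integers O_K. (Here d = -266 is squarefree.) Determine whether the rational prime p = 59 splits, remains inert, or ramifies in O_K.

-266 mod 4 = 2, hence disc K = 4·(-266) = -1064 and O_K = ℤ[√-266].
Since gcd(59, -1064) = 1 the prime 59 does not ramify.
Legendre symbol by Euler's criterion: (-266/59) ≡ (-266)^29 ≡ 1 (mod 59), i.e. (-266/59) = 1.
(-266/59) = 1, so 59 splits.

splits completely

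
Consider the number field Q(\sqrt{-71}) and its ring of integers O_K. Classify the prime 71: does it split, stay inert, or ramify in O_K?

ramified

-71 mod 4 = 1, hence disc K = -71 and O_K = ℤ[(1+√-71)/2].
disc(K) = -71 = 71·(-1), so p = 71 is ramified.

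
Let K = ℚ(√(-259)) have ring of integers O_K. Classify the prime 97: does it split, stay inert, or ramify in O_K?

split — (97) = 𝔭₁𝔭₂ with 𝔭₁ ≠ 𝔭₂

d = -259 ≡ 1 (mod 4), so O_K = ℤ[(1+√-259)/2] and disc(K) = d = -259.
97 ∤ -259, so 97 is unramified.
(-259/97) = 32^48 mod 97 = 1, giving Legendre symbol 1.
(-259/97) = 1, so 97 splits.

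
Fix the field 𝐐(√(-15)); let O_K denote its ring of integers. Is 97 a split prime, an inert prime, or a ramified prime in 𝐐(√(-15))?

Since -15 ≡ 1 mod 4, the ring of integers is ℤ[(1+√-15)/2] with discriminant -15.
Since gcd(97, -15) = 1 the prime 97 does not ramify.
(-15/97) = 82^48 mod 97 = 96, giving Legendre symbol -1.
(-15/97) = -1, so 97 is inert.

97 remains inert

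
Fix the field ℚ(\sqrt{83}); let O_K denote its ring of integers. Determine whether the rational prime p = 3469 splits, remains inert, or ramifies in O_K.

Since 83 ≢ 1 mod 4, the ring of integers is ℤ[√83] with discriminant 4·83 = 332.
3469 ∤ 332, so 3469 is unramified.
(83/3469) = 83^1734 mod 3469 = 3468, giving Legendre symbol -1.
Legendre symbol -1 ⇒ 3469 is inert.

remains prime (inert)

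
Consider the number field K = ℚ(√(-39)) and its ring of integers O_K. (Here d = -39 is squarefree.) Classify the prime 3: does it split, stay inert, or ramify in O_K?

d = -39 ≡ 1 (mod 4), so O_K = ℤ[(1+√-39)/2] and disc(K) = d = -39.
3 divides disc(K) = -39, so 3 ramifies.

p ramifies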